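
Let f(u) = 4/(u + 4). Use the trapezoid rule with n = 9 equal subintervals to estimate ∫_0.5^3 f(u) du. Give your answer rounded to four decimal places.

Δu = (3 − 0.5)/9 = 5/18.
f(0.5) = 8/9, f(7/9) = 36/43, f(19/18) = 72/91, f(4/3) = 0.75, f(29/18) = 72/101, f(17/9) = 36/53, f(13/6) = 24/37, f(22/9) = 18/29, f(49/18) = 72/121, f(3) = 4/7.
T_9 = (Δu/2)·[f(u_0) + 2f(u_1) + ... + 2f(u_{8}) + f(u_9)].
Sum ≈ 1.7681.

1.7681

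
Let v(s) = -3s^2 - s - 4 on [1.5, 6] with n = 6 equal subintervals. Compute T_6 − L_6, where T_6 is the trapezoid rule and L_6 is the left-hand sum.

-39.65625

T_6 = -248.765625.
L_6 = -209.109375.
T_6 − L_6 = -39.65625.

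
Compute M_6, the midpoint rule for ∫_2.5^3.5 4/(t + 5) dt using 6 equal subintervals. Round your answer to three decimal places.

0.501

Δt = (3.5 − 2.5)/6 = 1/6.
Midpoints: 31/12, 2.75, 35/12, 37/12, 3.25, 41/12.
f(31/12) = 48/91, f(2.75) = 16/31, f(35/12) = 48/95, f(37/12) = 48/97, f(3.25) = 16/33, f(41/12) = 48/101.
Sum = Δt · [f(31/12) + f(2.75) + f(35/12) + ...].
Sum ≈ 0.501.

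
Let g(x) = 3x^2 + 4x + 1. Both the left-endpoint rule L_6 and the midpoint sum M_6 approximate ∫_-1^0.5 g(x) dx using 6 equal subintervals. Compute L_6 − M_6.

-0.3984375

L_6 = 0.703125.
M_6 = 1.1015625.
L_6 − M_6 = -0.3984375.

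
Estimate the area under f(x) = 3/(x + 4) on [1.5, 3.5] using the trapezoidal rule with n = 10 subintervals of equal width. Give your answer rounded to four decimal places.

0.9306

Δx = (3.5 − 1.5)/10 = 0.2.
f(1.5) = 6/11, f(1.7) = 10/19, f(1.9) = 30/59, f(2.1) = 30/61, f(2.3) = 10/21, f(2.5) = 6/13, f(2.7) = 30/67, f(2.9) = 10/23, f(3.1) = 30/71, f(3.3) = 30/73, f(3.5) = 0.4.
T_10 = (Δx/2)·[f(x_0) + 2f(x_1) + ... + 2f(x_{9}) + f(x_10)].
Sum ≈ 0.9306.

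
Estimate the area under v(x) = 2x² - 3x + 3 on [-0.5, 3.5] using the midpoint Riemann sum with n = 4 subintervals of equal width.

22

Δx = (3.5 − (-0.5))/4 = 1.
Midpoints: 0, 1, 2, 3.
v(0) = 3, v(1) = 2, v(2) = 5, v(3) = 12.
Sum = Δx · [v(0) + v(1) + v(2) + v(3)].
Sum = 22.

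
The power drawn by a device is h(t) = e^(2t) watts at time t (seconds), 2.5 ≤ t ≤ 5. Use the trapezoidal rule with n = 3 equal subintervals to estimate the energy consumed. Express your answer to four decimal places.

Δt = (5 − 2.5)/3 = 5/6.
h(2.5) ≈ 148.4132, h(10/3) ≈ 785.7720, h(25/6) ≈ 4160.2620, h(5) ≈ 22026.4658.
T_3 = (Δt/2)·[h(t_0) + 2h(t_1) + 2h(t_2) + h(t_3)].
Sum ≈ 13361.2279.

13361.2279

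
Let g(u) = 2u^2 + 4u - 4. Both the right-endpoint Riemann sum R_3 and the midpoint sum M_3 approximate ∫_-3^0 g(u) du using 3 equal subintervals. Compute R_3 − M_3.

-1.5

R_3 = -14.
M_3 = -12.5.
R_3 − M_3 = -1.5.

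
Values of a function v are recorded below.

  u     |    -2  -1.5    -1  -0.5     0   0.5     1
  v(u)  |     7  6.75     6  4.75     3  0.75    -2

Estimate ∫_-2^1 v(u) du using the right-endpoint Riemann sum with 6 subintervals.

9.625

Δu = 0.5.
Sum = 0.5·[6.75 + 6 + 4.75 + 3 + 0.75 + (-2)] = 9.625.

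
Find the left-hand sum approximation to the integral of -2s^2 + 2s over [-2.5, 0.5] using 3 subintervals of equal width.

Δs = (0.5 − (-2.5))/3 = 1.
Left endpoints: -2.5, -1.5, -0.5.
f(-2.5) = -17.5, f(-1.5) = -7.5, f(-0.5) = -1.5.
Sum = Δs · [f(-2.5) + f(-1.5) + f(-0.5)].
Sum = -26.5.

-26.5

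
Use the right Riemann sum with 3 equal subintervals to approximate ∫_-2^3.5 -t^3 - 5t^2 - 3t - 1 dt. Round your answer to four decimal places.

Δt = (3.5 − (-2))/3 = 11/6.
Right endpoints: -1/6, 5/3, 3.5.
f(-1/6) = -137/216, f(5/3) = -662/27, f(3.5) = -115.625.
Sum = Δt · [f(-1/6) + f(5/3) + f(3.5)].
Sum ≈ -258.0926.

-258.0926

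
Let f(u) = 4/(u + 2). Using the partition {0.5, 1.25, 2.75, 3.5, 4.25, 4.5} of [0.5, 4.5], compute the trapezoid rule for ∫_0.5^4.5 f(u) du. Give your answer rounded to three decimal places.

3.874

Subinterval widths: 0.75, 1.5, 0.75, 0.75, 0.25.
f(0.5) = 1.6, f(1.25) = 16/13, f(2.75) = 16/19, f(3.5) = 8/11, f(4.25) = 0.64, f(4.5) = 8/13.
On each subinterval the trapezoid contributes (Δu_i/2)·[f(u_{i-1}) + f(u_i)].
Sum ≈ 3.874.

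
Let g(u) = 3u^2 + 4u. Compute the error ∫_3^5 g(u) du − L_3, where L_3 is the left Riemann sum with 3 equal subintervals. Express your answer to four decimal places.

Exact integral: ∫_3^5 g(u) du = 130.
L_3 ≈ 111.777778.
Error ≈ 130 − 111.777778 ≈ 18.2222.

18.2222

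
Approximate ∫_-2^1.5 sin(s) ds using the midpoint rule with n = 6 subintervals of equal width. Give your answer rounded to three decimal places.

-0.494

Δs = (1.5 − (-2))/6 = 7/12.
Midpoints: -41/24, -1.125, -13/24, 1/24, 0.625, 29/24.
f(-41/24) ≈ -0.991, f(-1.125) ≈ -0.902, f(-13/24) ≈ -0.516, f(1/24) ≈ 0.042, f(0.625) ≈ 0.585, f(29/24) ≈ 0.935.
Sum = Δs · [f(-41/24) + f(-1.125) + f(-13/24) + ...].
Sum ≈ -0.494.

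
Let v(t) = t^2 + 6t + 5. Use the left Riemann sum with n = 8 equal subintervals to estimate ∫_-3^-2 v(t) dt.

Δt = (-2 − (-3))/8 = 0.125.
Left endpoints: -3, -2.875, -2.75, -2.625, -2.5, -2.375, -2.25, -2.125.
v(-3) = -4, v(-2.875) = -3.984375, v(-2.75) = -3.9375, v(-2.625) = -3.859375, v(-2.5) = -3.75, v(-2.375) = -3.609375, v(-2.25) = -3.4375, v(-2.125) = -3.234375.
Sum = Δt · [v(-3) + v(-2.875) + v(-2.75) + ...].
Sum = -3.7265625.

-3.7265625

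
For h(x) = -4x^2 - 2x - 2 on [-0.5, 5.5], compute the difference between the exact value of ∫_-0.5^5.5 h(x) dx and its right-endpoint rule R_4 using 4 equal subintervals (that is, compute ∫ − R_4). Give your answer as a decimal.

Exact integral: ∫_-0.5^5.5 h(x) dx = -264.
R_4 = -372.
Error = -264 − (-372) = 108.

108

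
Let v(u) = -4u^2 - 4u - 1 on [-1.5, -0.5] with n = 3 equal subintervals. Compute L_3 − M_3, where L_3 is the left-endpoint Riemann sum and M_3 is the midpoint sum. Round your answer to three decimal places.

-0.778

L_3 ≈ -2.07407.
M_3 ≈ -1.29630.
L_3 − M_3 ≈ -0.778.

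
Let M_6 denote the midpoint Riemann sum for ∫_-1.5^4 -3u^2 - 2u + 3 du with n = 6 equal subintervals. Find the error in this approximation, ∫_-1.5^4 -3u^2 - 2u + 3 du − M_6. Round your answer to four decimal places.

-1.1554

Exact integral: ∫_-1.5^4 f(u) du = -64.625.
M_6 ≈ -63.469618.
Error ≈ -64.625 − (-63.469618) ≈ -1.1554.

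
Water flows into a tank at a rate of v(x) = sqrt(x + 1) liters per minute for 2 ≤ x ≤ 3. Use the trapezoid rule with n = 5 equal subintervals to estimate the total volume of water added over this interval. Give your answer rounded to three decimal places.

1.869

Δx = (3 − 2)/5 = 0.2.
v(2) ≈ 1.732, v(2.2) ≈ 1.789, v(2.4) ≈ 1.844, v(2.6) ≈ 1.897, v(2.8) ≈ 1.949, v(3) ≈ 2.000.
T_5 = (Δx/2)·[v(x_0) + 2v(x_1) + ... + 2v(x_{4}) + v(x_5)].
Sum ≈ 1.869.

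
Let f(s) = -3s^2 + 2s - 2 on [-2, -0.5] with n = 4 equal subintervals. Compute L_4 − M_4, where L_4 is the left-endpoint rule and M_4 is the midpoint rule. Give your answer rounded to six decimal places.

-2.830078

L_4 = -17.40234375.
M_4 ≈ -14.57226562.
L_4 − M_4 ≈ -2.830078.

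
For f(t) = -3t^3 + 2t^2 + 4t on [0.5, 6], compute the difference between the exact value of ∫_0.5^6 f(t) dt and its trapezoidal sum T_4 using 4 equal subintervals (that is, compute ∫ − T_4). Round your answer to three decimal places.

Exact integral: ∫_0.5^6 f(t) dt ≈ -756.53646.
T_4 ≈ -803.76270.
Error ≈ -756.53646 − (-803.76270) ≈ 47.226.

47.226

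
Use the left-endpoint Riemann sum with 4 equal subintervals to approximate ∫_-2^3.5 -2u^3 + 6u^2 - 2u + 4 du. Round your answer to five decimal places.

94.55273

Δu = (3.5 − (-2))/4 = 1.375.
Left endpoints: -2, -0.625, 0.75, 2.125.
f(-2) = 48, f(-0.625) = 8.08203125, f(0.75) = 5.03125, f(2.125) = 7.65234375.
Sum = Δu · [f(-2) + f(-0.625) + f(0.75) + f(2.125)].
Sum ≈ 94.55273.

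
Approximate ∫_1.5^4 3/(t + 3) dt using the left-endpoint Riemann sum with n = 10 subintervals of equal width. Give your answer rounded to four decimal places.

Δt = (4 − 1.5)/10 = 0.25.
Left endpoints: 1.5, 1.75, 2, 2.25, 2.5, 2.75, 3, 3.25, 3.5, 3.75.
f(1.5) = 2/3, f(1.75) = 12/19, f(2) = 0.6, f(2.25) = 4/7, f(2.5) = 6/11, f(2.75) = 12/23, f(3) = 0.5, f(3.25) = 0.48, f(3.5) = 6/13, f(3.75) = 4/9.
Sum = Δt · [f(1.5) + f(1.75) + f(2) + ...].
Sum ≈ 1.3557.

1.3557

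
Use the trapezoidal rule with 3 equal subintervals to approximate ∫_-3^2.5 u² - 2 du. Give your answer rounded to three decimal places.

6.289

Δu = (2.5 − (-3))/3 = 11/6.
f(-3) = 7, f(-7/6) = -23/36, f(2/3) = -14/9, f(2.5) = 4.25.
T_3 = (Δu/2)·[f(u_0) + 2f(u_1) + 2f(u_2) + f(u_3)].
Sum ≈ 6.289.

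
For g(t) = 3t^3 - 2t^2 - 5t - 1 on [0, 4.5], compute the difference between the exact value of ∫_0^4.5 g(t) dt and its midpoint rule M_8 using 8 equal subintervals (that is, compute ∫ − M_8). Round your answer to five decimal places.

Exact integral: ∫_0^4.5 g(t) dt = 191.671875.
M_8 ≈ 189.5064697.
Error ≈ 191.671875 − 189.5064697 ≈ 2.16541.

2.16541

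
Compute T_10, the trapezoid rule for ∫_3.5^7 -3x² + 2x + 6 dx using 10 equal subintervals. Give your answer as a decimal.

Δx = (7 − 3.5)/10 = 0.35.
f(3.5) = -23.75, f(3.85) = -30.7675, f(4.2) = -38.52, f(4.55) = -47.0075, f(4.9) = -56.23, f(5.25) = -66.1875, f(5.6) = -76.88, f(5.95) = -88.3075, f(6.3) = -100.47, f(6.65) = -113.3675, f(7) = -127.
T_10 = (Δx/2)·[f(x_0) + 2f(x_1) + ... + 2f(x_{9}) + f(x_10)].
Sum = -242.589375.

-242.589375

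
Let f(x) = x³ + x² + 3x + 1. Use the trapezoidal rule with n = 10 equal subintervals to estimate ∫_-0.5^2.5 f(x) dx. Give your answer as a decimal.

27.18

Δx = (2.5 − (-0.5))/10 = 0.3.
f(-0.5) = -0.375, f(-0.2) = 0.432, f(0.1) = 1.311, f(0.4) = 2.424, f(0.7) = 3.933, f(1) = 6, f(1.3) = 8.787, f(1.6) = 12.456, f(1.9) = 17.169, f(2.2) = 23.088, f(2.5) = 30.375.
T_10 = (Δx/2)·[f(x_0) + 2f(x_1) + ... + 2f(x_{9}) + f(x_10)].
Sum = 27.18.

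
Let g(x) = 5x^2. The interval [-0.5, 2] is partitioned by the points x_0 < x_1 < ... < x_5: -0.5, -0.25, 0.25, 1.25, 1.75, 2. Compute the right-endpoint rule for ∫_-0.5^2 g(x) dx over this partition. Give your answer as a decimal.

Subinterval widths: 0.25, 0.5, 1, 0.5, 0.25.
Right endpoints: -0.25, 0.25, 1.25, 1.75, 2.
g(-0.25) = 0.3125, g(0.25) = 0.3125, g(1.25) = 7.8125, g(1.75) = 15.3125, g(2) = 20.
Sum = Σ Δx_i · g(x_i).
Sum = 20.703125.

20.703125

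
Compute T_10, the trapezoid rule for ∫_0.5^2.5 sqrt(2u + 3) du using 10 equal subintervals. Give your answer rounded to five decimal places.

4.87532

Δu = (2.5 − 0.5)/10 = 0.2.
f(0.5) ≈ 2.00000, f(0.7) ≈ 2.09762, f(0.9) ≈ 2.19089, f(1.1) ≈ 2.28035, f(1.3) ≈ 2.36643, f(1.5) ≈ 2.44949, f(1.7) ≈ 2.52982, f(1.9) ≈ 2.60768, f(2.1) ≈ 2.68328, f(2.3) ≈ 2.75681, f(2.5) ≈ 2.82843.
T_10 = (Δu/2)·[f(u_0) + 2f(u_1) + ... + 2f(u_{9}) + f(u_10)].
Sum ≈ 4.87532.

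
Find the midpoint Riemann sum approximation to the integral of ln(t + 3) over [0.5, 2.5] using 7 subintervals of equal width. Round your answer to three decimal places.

2.992

Δt = (2.5 − 0.5)/7 = 2/7.
Midpoints: 9/14, 13/14, 17/14, 1.5, 25/14, 29/14, 33/14.
f(9/14) ≈ 1.293, f(13/14) ≈ 1.368, f(17/14) ≈ 1.438, f(1.5) ≈ 1.504, f(25/14) ≈ 1.566, f(29/14) ≈ 1.624, f(33/14) ≈ 1.678.
Sum = Δt · [f(9/14) + f(13/14) + f(17/14) + ...].
Sum ≈ 2.992.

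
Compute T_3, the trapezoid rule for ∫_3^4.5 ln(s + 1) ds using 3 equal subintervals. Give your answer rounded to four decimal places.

Δs = (4.5 − 3)/3 = 0.5.
f(3) ≈ 1.3863, f(3.5) ≈ 1.5041, f(4) ≈ 1.6094, f(4.5) ≈ 1.7047.
T_3 = (Δs/2)·[f(s_0) + 2f(s_1) + 2f(s_2) + f(s_3)].
Sum ≈ 2.3295.

2.3295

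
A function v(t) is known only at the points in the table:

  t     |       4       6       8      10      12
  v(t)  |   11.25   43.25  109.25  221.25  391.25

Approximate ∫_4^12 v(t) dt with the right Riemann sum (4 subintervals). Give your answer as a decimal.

Δt = 2.
Sum = 2·[43.25 + 109.25 + 221.25 + 391.25] = 1530.

1530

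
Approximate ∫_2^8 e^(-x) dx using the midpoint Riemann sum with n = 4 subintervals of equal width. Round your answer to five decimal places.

0.12313

Δx = (8 − 2)/4 = 1.5.
Midpoints: 2.75, 4.25, 5.75, 7.25.
f(2.75) ≈ 0.06393, f(4.25) ≈ 0.01426, f(5.75) ≈ 0.00318, f(7.25) ≈ 0.00071.
Sum = Δx · [f(2.75) + f(4.25) + f(5.75) + f(7.25)].
Sum ≈ 0.12313.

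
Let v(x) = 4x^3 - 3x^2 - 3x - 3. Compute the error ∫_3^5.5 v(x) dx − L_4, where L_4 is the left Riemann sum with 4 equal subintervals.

Exact integral: ∫_3^5.5 v(x) dx = 655.3125.
L_4 = 511.171875.
Error = 655.3125 − 511.171875 = 144.140625.

144.140625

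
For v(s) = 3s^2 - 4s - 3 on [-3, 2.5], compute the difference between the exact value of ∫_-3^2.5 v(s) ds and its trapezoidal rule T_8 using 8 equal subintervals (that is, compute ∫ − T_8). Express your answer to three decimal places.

-1.300

Exact integral: ∫_-3^2.5 v(s) ds = 31.625.
T_8 ≈ 32.92480.
Error ≈ 31.625 − 32.92480 ≈ -1.300.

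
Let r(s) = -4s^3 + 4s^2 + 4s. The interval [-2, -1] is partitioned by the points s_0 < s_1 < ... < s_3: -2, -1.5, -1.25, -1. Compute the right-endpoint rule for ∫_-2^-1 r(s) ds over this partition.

11.515625

Subinterval widths: 0.5, 0.25, 0.25.
Right endpoints: -1.5, -1.25, -1.
r(-1.5) = 16.5, r(-1.25) = 9.0625, r(-1) = 4.
Sum = Σ Δs_i · r(s_i).
Sum = 11.515625.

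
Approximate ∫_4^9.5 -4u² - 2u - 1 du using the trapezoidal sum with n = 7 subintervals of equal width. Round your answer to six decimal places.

-1139.846939

Δu = (9.5 − 4)/7 = 11/14.
f(4) = -73, f(67/14) = -5007/49, f(39/7) = -6679/49, f(89/14) = -8593/49, f(50/7) = -10749/49, f(111/14) = -13147/49, f(61/7) = -15787/49, f(9.5) = -381.
T_7 = (Δu/2)·[f(u_0) + 2f(u_1) + ... + 2f(u_{6}) + f(u_7)].
Sum ≈ -1139.846939.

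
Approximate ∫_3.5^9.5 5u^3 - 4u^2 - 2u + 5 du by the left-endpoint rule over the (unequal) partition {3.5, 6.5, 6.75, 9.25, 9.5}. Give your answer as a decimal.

5056.99609375

Subinterval widths: 3, 0.25, 2.5, 0.25.
Left endpoints: 3.5, 6.5, 6.75, 9.25.
f(3.5) = 163.375, f(6.5) = 1196.125, f(6.75) = 1346.984375, f(9.25) = 3601.515625.
Sum = Σ Δu_i · f(u_i).
Sum = 5056.99609375.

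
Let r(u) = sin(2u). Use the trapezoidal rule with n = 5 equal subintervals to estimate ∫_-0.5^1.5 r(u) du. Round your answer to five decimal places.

Δu = (1.5 − (-0.5))/5 = 0.4.
r(-0.5) ≈ -0.84147, r(-0.1) ≈ -0.19867, r(0.3) ≈ 0.56464, r(0.7) ≈ 0.98545, r(1.1) ≈ 0.80850, r(1.5) ≈ 0.14112.
T_5 = (Δu/2)·[r(u_0) + 2r(u_1) + ... + 2r(u_{4}) + r(u_5)].
Sum ≈ 0.72390.

0.72390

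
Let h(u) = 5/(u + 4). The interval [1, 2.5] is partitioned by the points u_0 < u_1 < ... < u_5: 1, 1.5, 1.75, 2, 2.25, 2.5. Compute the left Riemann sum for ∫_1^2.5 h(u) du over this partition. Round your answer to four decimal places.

1.3530

Subinterval widths: 0.5, 0.25, 0.25, 0.25, 0.25.
Left endpoints: 1, 1.5, 1.75, 2, 2.25.
h(1) = 1, h(1.5) = 10/11, h(1.75) = 20/23, h(2) = 5/6, h(2.25) = 0.8.
Sum = Σ Δu_i · h(u_i).
Sum ≈ 1.3530.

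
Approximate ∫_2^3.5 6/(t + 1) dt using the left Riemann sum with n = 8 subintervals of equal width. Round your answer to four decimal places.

2.4964

Δt = (3.5 − 2)/8 = 0.1875.
Left endpoints: 2, 2.1875, 2.375, 2.5625, 2.75, 2.9375, 3.125, 3.3125.
f(2) = 2, f(2.1875) = 32/17, f(2.375) = 16/9, f(2.5625) = 32/19, f(2.75) = 1.6, f(2.9375) = 32/21, f(3.125) = 16/11, f(3.3125) = 32/23.
Sum = Δt · [f(2) + f(2.1875) + f(2.375) + ...].
Sum ≈ 2.4964.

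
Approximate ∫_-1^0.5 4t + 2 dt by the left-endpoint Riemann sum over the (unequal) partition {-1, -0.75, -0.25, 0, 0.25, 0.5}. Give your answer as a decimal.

Subinterval widths: 0.25, 0.5, 0.25, 0.25, 0.25.
Left endpoints: -1, -0.75, -0.25, 0, 0.25.
f(-1) = -2, f(-0.75) = -1, f(-0.25) = 1, f(0) = 2, f(0.25) = 3.
Sum = Σ Δt_i · f(t_i).
Sum = 0.5.

0.5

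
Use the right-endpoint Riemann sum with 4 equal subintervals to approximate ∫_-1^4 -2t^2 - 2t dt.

-85.9375

Δt = (4 − (-1))/4 = 1.25.
Right endpoints: 0.25, 1.5, 2.75, 4.
f(0.25) = -0.625, f(1.5) = -7.5, f(2.75) = -20.625, f(4) = -40.
Sum = Δt · [f(0.25) + f(1.5) + f(2.75) + f(4)].
Sum = -85.9375.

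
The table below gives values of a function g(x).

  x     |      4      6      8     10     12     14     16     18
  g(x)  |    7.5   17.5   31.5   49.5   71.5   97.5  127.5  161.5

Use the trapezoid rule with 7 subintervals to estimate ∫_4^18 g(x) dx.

Δx = 2.
T_7 = (2/2)·[7.5 + 2·17.5 + 2·31.5 + 2·49.5 + 2·71.5 + 2·97.5 + 2·127.5 + 161.5] = 959.

959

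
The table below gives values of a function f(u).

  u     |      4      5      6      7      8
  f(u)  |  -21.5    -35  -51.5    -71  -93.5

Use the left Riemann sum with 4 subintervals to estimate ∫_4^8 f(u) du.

-179

Δu = 1.
Sum = 1·[(-21.5) + (-35) + (-51.5) + (-71)] = -179.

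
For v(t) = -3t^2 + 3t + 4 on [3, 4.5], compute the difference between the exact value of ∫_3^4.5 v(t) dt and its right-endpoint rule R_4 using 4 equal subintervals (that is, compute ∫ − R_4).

5.58984375

Exact integral: ∫_3^4.5 v(t) dt = -41.25.
R_4 = -46.83984375.
Error = -41.25 − (-46.83984375) = 5.58984375.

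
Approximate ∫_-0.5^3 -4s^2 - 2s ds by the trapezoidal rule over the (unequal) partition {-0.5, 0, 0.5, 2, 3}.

-48

Subinterval widths: 0.5, 0.5, 1.5, 1.
f(-0.5) = 0, f(0) = 0, f(0.5) = -2, f(2) = -20, f(3) = -42.
On each subinterval the trapezoid contributes (Δs_i/2)·[f(s_{i-1}) + f(s_i)].
Sum = -48.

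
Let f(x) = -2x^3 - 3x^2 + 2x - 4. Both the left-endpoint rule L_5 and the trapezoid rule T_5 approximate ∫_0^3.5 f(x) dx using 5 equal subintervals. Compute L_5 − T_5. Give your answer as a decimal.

40.425

L_5 = -83.09.
T_5 = -123.515.
L_5 − T_5 = 40.425.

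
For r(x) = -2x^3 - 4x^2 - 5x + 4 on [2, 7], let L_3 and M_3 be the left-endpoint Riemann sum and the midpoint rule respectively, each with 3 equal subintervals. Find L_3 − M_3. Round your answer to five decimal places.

621.52778

L_3 ≈ -1074.2592593.
M_3 ≈ -1695.7870370.
L_3 − M_3 ≈ 621.52778.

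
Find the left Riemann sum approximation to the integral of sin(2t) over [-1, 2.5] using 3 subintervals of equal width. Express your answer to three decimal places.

Δt = (2.5 − (-1))/3 = 7/6.
Left endpoints: -1, 1/6, 4/3.
f(-1) ≈ -0.909, f(1/6) ≈ 0.327, f(4/3) ≈ 0.457.
Sum = Δt · [f(-1) + f(1/6) + f(4/3)].
Sum ≈ -0.146.

-0.146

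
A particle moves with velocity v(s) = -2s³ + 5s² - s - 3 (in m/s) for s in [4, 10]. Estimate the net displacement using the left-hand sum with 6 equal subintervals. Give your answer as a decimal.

-2680

Δs = (10 − 4)/6 = 1.
Left endpoints: 4, 5, 6, 7, 8, 9.
v(4) = -55, v(5) = -133, v(6) = -261, v(7) = -451, v(8) = -715, v(9) = -1065.
Sum = Δs · [v(4) + v(5) + v(6) + ...].
Sum = -2680.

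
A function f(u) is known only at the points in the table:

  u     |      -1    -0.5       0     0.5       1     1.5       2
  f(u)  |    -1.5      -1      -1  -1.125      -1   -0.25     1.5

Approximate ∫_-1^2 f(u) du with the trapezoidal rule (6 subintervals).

-2.1875

Δu = 0.5.
T_6 = (0.5/2)·[(-1.5) + 2·(-1) + 2·(-1) + 2·(-1.125) + 2·(-1) + 2·(-0.25) + 1.5] = -2.1875.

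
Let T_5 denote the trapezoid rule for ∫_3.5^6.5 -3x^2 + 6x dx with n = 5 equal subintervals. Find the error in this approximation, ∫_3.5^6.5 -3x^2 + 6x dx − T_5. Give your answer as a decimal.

Exact integral: ∫_3.5^6.5 f(x) dx = -141.75.
T_5 = -142.29.
Error = -141.75 − (-142.29) = 0.54.

0.54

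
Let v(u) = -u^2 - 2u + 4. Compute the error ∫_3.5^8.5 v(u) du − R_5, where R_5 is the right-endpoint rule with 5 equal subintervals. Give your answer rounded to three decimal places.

Exact integral: ∫_3.5^8.5 v(u) du ≈ -230.41667.
R_5 = -266.25.
Error ≈ -230.41667 − (-266.25) ≈ 35.833.

35.833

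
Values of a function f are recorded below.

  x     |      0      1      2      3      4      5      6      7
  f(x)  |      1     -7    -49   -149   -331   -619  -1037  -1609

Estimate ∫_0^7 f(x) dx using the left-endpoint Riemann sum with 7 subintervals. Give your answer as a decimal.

Δx = 1.
Sum = 1·[1 + (-7) + (-49) + (-149) + (-331) + (-619) + (-1037)] = -2191.

-2191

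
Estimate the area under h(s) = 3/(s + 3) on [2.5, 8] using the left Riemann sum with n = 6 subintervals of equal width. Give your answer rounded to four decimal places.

2.2096

Δs = (8 − 2.5)/6 = 11/12.
Left endpoints: 2.5, 41/12, 13/3, 5.25, 37/6, 85/12.
h(2.5) = 6/11, h(41/12) = 36/77, h(13/3) = 9/22, h(5.25) = 4/11, h(37/6) = 18/55, h(85/12) = 36/121.
Sum = Δs · [h(2.5) + h(41/12) + h(13/3) + ...].
Sum ≈ 2.2096.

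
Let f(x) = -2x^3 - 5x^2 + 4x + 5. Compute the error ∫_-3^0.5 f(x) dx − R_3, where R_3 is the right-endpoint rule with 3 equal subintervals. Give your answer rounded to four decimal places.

-4.0266

Exact integral: ∫_-3^0.5 f(x) dx ≈ -4.739583.
R_3 ≈ -0.712963.
Error ≈ -4.739583 − (-0.712963) ≈ -4.0266.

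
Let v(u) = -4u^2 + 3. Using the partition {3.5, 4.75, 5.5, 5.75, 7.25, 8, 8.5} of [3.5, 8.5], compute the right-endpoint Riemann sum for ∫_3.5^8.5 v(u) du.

Subinterval widths: 1.25, 0.75, 0.25, 1.5, 0.75, 0.5.
Right endpoints: 4.75, 5.5, 5.75, 7.25, 8, 8.5.
v(4.75) = -87.25, v(5.5) = -118, v(5.75) = -129.25, v(7.25) = -207.25, v(8) = -253, v(8.5) = -286.
Sum = Σ Δu_i · v(u_i).
Sum = -873.5.

-873.5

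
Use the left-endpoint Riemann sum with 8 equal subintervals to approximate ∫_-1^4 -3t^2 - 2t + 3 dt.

Δt = (4 − (-1))/8 = 0.625.
Left endpoints: -1, -0.375, 0.25, 0.875, 1.5, 2.125, 2.75, 3.375.
f(-1) = 2, f(-0.375) = 3.328125, f(0.25) = 2.3125, f(0.875) = -1.046875, f(1.5) = -6.75, f(2.125) = -14.796875, f(2.75) = -25.1875, f(3.375) = -37.921875.
Sum = Δt · [f(-1) + f(-0.375) + f(0.25) + ...].
Sum = -48.7890625.

-48.7890625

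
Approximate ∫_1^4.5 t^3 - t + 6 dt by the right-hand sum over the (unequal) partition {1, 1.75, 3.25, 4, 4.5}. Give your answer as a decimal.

158.63671875

Subinterval widths: 0.75, 1.5, 0.75, 0.5.
Right endpoints: 1.75, 3.25, 4, 4.5.
f(1.75) = 9.609375, f(3.25) = 37.078125, f(4) = 66, f(4.5) = 92.625.
Sum = Σ Δt_i · f(t_i).
Sum = 158.63671875.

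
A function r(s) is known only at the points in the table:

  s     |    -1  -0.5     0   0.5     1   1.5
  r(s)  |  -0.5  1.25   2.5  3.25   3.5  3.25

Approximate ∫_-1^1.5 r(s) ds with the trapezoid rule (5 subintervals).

Δs = 0.5.
T_5 = (0.5/2)·[(-0.5) + 2·1.25 + 2·2.5 + 2·3.25 + 2·3.5 + 3.25] = 5.9375.

5.9375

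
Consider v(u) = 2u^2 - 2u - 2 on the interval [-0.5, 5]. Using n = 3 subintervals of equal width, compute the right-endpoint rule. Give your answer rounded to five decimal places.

Δu = (5 − (-0.5))/3 = 11/6.
Right endpoints: 4/3, 19/6, 5.
v(4/3) = -10/9, v(19/6) = 211/18, v(5) = 38.
Sum = Δu · [v(4/3) + v(19/6) + v(5)].
Sum ≈ 89.12037.

89.12037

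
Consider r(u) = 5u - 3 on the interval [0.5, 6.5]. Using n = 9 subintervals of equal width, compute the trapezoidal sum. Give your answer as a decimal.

87

Δu = (6.5 − 0.5)/9 = 2/3.
r(0.5) = -0.5, r(7/6) = 17/6, r(11/6) = 37/6, r(2.5) = 9.5, r(19/6) = 77/6, r(23/6) = 97/6, r(4.5) = 19.5, r(31/6) = 137/6, r(35/6) = 157/6, r(6.5) = 29.5.
T_9 = (Δu/2)·[r(u_0) + 2r(u_1) + ... + 2r(u_{8}) + r(u_9)].
Sum = 87.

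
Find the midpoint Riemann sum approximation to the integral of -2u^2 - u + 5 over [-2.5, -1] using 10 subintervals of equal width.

Δu = (-1 − (-2.5))/10 = 0.15.
Midpoints: -2.425, -2.275, -2.125, -1.975, -1.825, -1.675, -1.525, -1.375, -1.225, -1.075.
f(-2.425) = -4.33625, f(-2.275) = -3.07625, f(-2.125) = -1.90625, f(-1.975) = -0.82625, f(-1.825) = 0.16375, f(-1.675) = 1.06375, f(-1.525) = 1.87375, f(-1.375) = 2.59375, f(-1.225) = 3.22375, f(-1.075) = 3.76375.
Sum = Δu · [f(-2.425) + f(-2.275) + f(-2.125) + ...].
Sum = 0.380625.

0.380625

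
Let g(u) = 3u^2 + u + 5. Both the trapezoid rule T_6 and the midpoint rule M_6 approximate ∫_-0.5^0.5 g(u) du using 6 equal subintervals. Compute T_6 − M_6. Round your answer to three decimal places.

T_6 ≈ 5.26389.
M_6 ≈ 5.24306.
T_6 − M_6 ≈ 0.021.

0.021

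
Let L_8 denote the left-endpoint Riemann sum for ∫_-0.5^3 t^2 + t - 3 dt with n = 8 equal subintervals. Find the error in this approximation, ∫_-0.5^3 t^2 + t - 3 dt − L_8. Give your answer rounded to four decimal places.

2.5680

Exact integral: ∫_-0.5^3 f(t) dt ≈ 2.916667.
L_8 ≈ 0.348633.
Error ≈ 2.916667 − 0.348633 ≈ 2.5680.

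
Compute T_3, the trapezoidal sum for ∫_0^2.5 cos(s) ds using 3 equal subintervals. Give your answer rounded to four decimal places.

Δs = (2.5 − 0)/3 = 5/6.
f(0) ≈ 1.0000, f(5/6) ≈ 0.6724, f(5/3) ≈ -0.0957, f(2.5) ≈ -0.8011.
T_3 = (Δs/2)·[f(s_0) + 2f(s_1) + 2f(s_2) + f(s_3)].
Sum ≈ 0.5634.

0.5634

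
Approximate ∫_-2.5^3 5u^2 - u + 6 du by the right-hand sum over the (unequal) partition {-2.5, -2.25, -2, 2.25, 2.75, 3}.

171.4375

Subinterval widths: 0.25, 0.25, 4.25, 0.5, 0.25.
Right endpoints: -2.25, -2, 2.25, 2.75, 3.
f(-2.25) = 33.5625, f(-2) = 28, f(2.25) = 29.0625, f(2.75) = 41.0625, f(3) = 48.
Sum = Σ Δu_i · f(u_i).
Sum = 171.4375.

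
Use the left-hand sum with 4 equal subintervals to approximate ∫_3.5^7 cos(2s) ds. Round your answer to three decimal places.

Δs = (7 − 3.5)/4 = 0.875.
Left endpoints: 3.5, 4.375, 5.25, 6.125.
f(3.5) ≈ 0.754, f(4.375) ≈ -0.781, f(5.25) ≈ -0.476, f(6.125) ≈ 0.950.
Sum = Δs · [f(3.5) + f(4.375) + f(5.25) + f(6.125)].
Sum ≈ 0.392.

0.392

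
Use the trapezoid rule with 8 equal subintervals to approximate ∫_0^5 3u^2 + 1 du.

Δu = (5 − 0)/8 = 0.625.
f(0) = 1, f(0.625) = 2.171875, f(1.25) = 5.6875, f(1.875) = 11.546875, f(2.5) = 19.75, f(3.125) = 30.296875, f(3.75) = 43.1875, f(4.375) = 58.421875, f(5) = 76.
T_8 = (Δu/2)·[f(u_0) + 2f(u_1) + ... + 2f(u_{7}) + f(u_8)].
Sum = 130.9765625.

130.9765625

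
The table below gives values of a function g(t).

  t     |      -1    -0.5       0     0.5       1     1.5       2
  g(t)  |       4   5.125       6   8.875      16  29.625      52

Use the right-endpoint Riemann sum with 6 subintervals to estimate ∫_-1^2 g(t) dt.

Δt = 0.5.
Sum = 0.5·[5.125 + 6 + 8.875 + 16 + 29.625 + 52] = 58.8125.

58.8125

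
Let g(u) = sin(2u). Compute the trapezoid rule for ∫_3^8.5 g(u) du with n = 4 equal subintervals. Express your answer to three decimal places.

0.168

Δu = (8.5 − 3)/4 = 1.375.
g(3) ≈ -0.279, g(4.375) ≈ 0.625, g(5.75) ≈ -0.875, g(7.125) ≈ 0.994, g(8.5) ≈ -0.961.
T_4 = (Δu/2)·[g(u_0) + 2g(u_1) + 2g(u_2) + 2g(u_3) + g(u_4)].
Sum ≈ 0.168.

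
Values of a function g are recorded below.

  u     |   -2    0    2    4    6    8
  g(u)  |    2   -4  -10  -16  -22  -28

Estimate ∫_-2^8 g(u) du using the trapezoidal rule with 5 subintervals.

Δu = 2.
T_5 = (2/2)·[2 + 2·(-4) + 2·(-10) + 2·(-16) + 2·(-22) + (-28)] = -130.

-130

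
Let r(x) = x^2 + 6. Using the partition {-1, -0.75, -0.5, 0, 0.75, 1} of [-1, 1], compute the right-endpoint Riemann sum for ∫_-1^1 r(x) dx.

Subinterval widths: 0.25, 0.25, 0.5, 0.75, 0.25.
Right endpoints: -0.75, -0.5, 0, 0.75, 1.
r(-0.75) = 6.5625, r(-0.5) = 6.25, r(0) = 6, r(0.75) = 6.5625, r(1) = 7.
Sum = Σ Δx_i · r(x_i).
Sum = 12.875.

12.875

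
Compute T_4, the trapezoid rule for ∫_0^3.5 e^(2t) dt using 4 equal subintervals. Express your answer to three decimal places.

Δt = (3.5 − 0)/4 = 0.875.
f(0) ≈ 1.000, f(0.875) ≈ 5.755, f(1.75) ≈ 33.115, f(2.625) ≈ 190.566, f(3.5) ≈ 1096.633.
T_4 = (Δt/2)·[f(t_0) + 2f(t_1) + 2f(t_2) + 2f(t_3) + f(t_4)].
Sum ≈ 680.971.

680.971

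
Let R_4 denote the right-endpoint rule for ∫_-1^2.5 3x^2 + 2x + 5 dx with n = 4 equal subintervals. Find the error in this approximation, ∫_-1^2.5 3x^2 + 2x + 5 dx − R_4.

Exact integral: ∫_-1^2.5 f(x) dx = 39.375.
R_4 = 50.66796875.
Error = 39.375 − 50.66796875 = -11.29296875.

-11.29296875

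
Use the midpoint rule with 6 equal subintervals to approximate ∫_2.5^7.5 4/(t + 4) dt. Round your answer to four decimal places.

2.2803

Δt = (7.5 − 2.5)/6 = 5/6.
Midpoints: 35/12, 3.75, 55/12, 65/12, 6.25, 85/12.
f(35/12) = 48/83, f(3.75) = 16/31, f(55/12) = 48/103, f(65/12) = 48/113, f(6.25) = 16/41, f(85/12) = 48/133.
Sum = Δt · [f(35/12) + f(3.75) + f(55/12) + ...].
Sum ≈ 2.2803.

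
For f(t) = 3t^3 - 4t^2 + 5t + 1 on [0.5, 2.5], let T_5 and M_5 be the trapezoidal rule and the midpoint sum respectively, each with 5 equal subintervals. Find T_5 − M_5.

T_5 = 26.09.
M_5 = 25.33.
T_5 − M_5 = 0.76.

0.76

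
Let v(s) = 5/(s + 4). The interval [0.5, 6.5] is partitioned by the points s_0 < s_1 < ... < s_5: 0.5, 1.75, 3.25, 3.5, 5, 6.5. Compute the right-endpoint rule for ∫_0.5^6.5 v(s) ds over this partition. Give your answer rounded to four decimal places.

3.8357

Subinterval widths: 1.25, 1.5, 0.25, 1.5, 1.5.
Right endpoints: 1.75, 3.25, 3.5, 5, 6.5.
v(1.75) = 20/23, v(3.25) = 20/29, v(3.5) = 2/3, v(5) = 5/9, v(6.5) = 10/21.
Sum = Σ Δs_i · v(s_i).
Sum ≈ 3.8357.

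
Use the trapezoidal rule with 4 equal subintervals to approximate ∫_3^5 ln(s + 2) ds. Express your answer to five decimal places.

3.57299

Δs = (5 − 3)/4 = 0.5.
f(3) ≈ 1.60944, f(3.5) ≈ 1.70475, f(4) ≈ 1.79176, f(4.5) ≈ 1.87180, f(5) ≈ 1.94591.
T_4 = (Δs/2)·[f(s_0) + 2f(s_1) + 2f(s_2) + 2f(s_3) + f(s_4)].
Sum ≈ 3.57299.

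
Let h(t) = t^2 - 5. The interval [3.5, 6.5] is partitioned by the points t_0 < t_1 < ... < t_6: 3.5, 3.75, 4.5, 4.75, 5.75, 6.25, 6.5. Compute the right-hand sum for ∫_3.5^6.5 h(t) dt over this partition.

Subinterval widths: 0.25, 0.75, 0.25, 1, 0.5, 0.25.
Right endpoints: 3.75, 4.5, 4.75, 5.75, 6.25, 6.5.
h(3.75) = 9.0625, h(4.5) = 15.25, h(4.75) = 17.5625, h(5.75) = 28.0625, h(6.25) = 34.0625, h(6.5) = 37.25.
Sum = Σ Δt_i · h(t_i).
Sum = 72.5.

72.5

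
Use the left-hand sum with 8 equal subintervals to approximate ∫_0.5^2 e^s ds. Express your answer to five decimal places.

Δs = (2 − 0.5)/8 = 0.1875.
Left endpoints: 0.5, 0.6875, 0.875, 1.0625, 1.25, 1.4375, 1.625, 1.8125.
f(0.5) ≈ 1.64872, f(0.6875) ≈ 1.98874, f(0.875) ≈ 2.39888, f(1.0625) ≈ 2.89360, f(1.25) ≈ 3.49034, f(1.4375) ≈ 4.21016, f(1.625) ≈ 5.07842, f(1.8125) ≈ 6.12574.
Sum = Δs · [f(0.5) + f(0.6875) + f(0.875) + ...].
Sum ≈ 5.21899.

5.21899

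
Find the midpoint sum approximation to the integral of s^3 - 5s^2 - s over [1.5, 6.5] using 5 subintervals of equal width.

-30

Δs = (6.5 − 1.5)/5 = 1.
Midpoints: 2, 3, 4, 5, 6.
f(2) = -14, f(3) = -21, f(4) = -20, f(5) = -5, f(6) = 30.
Sum = Δs · [f(2) + f(3) + f(4) + f(5) + f(6)].
Sum = -30.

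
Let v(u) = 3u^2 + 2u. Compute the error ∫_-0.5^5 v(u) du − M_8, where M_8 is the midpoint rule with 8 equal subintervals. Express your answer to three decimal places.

Exact integral: ∫_-0.5^5 v(u) du = 149.875.
M_8 ≈ 149.22510.
Error ≈ 149.875 − 149.22510 ≈ 0.650.

0.650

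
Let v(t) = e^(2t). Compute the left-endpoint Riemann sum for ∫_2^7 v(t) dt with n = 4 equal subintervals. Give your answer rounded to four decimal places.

Δt = (7 − 2)/4 = 1.25.
Left endpoints: 2, 3.25, 4.5, 5.75.
v(2) ≈ 54.5982, v(3.25) ≈ 665.1416, v(4.5) ≈ 8103.0839, v(5.75) ≈ 98715.7710.
Sum = Δt · [v(2) + v(3.25) + v(4.5) + v(5.75)].
Sum ≈ 134423.2434.

134423.2434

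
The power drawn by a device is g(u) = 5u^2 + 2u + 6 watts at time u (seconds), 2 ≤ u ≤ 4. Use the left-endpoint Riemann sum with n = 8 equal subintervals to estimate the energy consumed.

Δu = (4 − 2)/8 = 0.25.
Left endpoints: 2, 2.25, 2.5, 2.75, 3, 3.25, 3.5, 3.75.
g(2) = 30, g(2.25) = 35.8125, g(2.5) = 42.25, g(2.75) = 49.3125, g(3) = 57, g(3.25) = 65.3125, g(3.5) = 74.25, g(3.75) = 83.8125.
Sum = Δu · [g(2) + g(2.25) + g(2.5) + ...].
Sum = 109.4375.

109.4375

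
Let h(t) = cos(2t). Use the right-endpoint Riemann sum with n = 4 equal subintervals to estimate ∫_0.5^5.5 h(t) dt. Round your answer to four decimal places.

Δt = (5.5 − 0.5)/4 = 1.25.
Right endpoints: 1.75, 3, 4.25, 5.5.
h(1.75) ≈ -0.9365, h(3) ≈ 0.9602, h(4.25) ≈ -0.6020, h(5.5) ≈ 0.0044.
Sum = Δt · [h(1.75) + h(3) + h(4.25) + h(5.5)].
Sum ≈ -0.7173.

-0.7173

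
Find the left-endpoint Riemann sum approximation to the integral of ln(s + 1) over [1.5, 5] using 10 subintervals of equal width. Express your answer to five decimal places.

4.80424

Δs = (5 − 1.5)/10 = 0.35.
Left endpoints: 1.5, 1.85, 2.2, 2.55, 2.9, 3.25, 3.6, 3.95, 4.3, 4.65.
f(1.5) ≈ 0.91629, f(1.85) ≈ 1.04732, f(2.2) ≈ 1.16315, f(2.55) ≈ 1.26695, f(2.9) ≈ 1.36098, f(3.25) ≈ 1.44692, f(3.6) ≈ 1.52606, f(3.95) ≈ 1.59939, f(4.3) ≈ 1.66771, f(4.65) ≈ 1.73166.
Sum = Δs · [f(1.5) + f(1.85) + f(2.2) + ...].
Sum ≈ 4.80424.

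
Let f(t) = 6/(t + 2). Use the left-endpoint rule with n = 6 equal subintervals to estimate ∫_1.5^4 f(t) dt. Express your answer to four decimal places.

3.3875

Δt = (4 − 1.5)/6 = 5/12.
Left endpoints: 1.5, 23/12, 7/3, 2.75, 19/6, 43/12.
f(1.5) = 12/7, f(23/12) = 72/47, f(7/3) = 18/13, f(2.75) = 24/19, f(19/6) = 36/31, f(43/12) = 72/67.
Sum = Δt · [f(1.5) + f(23/12) + f(7/3) + ...].
Sum ≈ 3.3875.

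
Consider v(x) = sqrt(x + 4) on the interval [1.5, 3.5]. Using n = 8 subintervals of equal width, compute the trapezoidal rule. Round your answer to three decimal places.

5.094

Δx = (3.5 − 1.5)/8 = 0.25.
v(1.5) ≈ 2.345, v(1.75) ≈ 2.398, v(2) ≈ 2.449, v(2.25) ≈ 2.500, v(2.5) ≈ 2.550, v(2.75) ≈ 2.598, v(3) ≈ 2.646, v(3.25) ≈ 2.693, v(3.5) ≈ 2.739.
T_8 = (Δx/2)·[v(x_0) + 2v(x_1) + ... + 2v(x_{7}) + v(x_8)].
Sum ≈ 5.094.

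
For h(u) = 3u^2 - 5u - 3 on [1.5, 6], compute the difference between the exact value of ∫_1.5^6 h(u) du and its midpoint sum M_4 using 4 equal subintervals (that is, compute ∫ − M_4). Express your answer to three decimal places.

1.424

Exact integral: ∫_1.5^6 h(u) du = 114.75.
M_4 ≈ 113.32617.
Error ≈ 114.75 − 113.32617 ≈ 1.424.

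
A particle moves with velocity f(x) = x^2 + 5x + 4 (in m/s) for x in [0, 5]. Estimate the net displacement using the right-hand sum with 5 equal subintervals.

150

Δx = (5 − 0)/5 = 1.
Right endpoints: 1, 2, 3, 4, 5.
f(1) = 10, f(2) = 18, f(3) = 28, f(4) = 40, f(5) = 54.
Sum = Δx · [f(1) + f(2) + f(3) + f(4) + f(5)].
Sum = 150.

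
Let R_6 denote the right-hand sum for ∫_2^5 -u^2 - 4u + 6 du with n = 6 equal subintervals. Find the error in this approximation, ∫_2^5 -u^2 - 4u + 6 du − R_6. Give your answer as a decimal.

Exact integral: ∫_2^5 f(u) du = -63.
R_6 = -71.375.
Error = -63 − (-71.375) = 8.375.

8.375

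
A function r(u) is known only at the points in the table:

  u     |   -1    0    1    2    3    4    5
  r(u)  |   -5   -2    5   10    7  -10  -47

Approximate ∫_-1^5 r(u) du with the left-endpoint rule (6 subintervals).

Δu = 1.
Sum = 1·[(-5) + (-2) + 5 + 10 + 7 + (-10)] = 5.

5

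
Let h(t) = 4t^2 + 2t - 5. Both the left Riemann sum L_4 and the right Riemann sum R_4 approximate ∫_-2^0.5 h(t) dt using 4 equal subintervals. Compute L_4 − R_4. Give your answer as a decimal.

6.25

L_4 = -1.640625.
R_4 = -7.890625.
L_4 − R_4 = 6.25.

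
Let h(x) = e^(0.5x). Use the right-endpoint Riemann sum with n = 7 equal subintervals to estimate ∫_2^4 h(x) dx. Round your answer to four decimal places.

Δx = (4 − 2)/7 = 2/7.
Right endpoints: 16/7, 18/7, 20/7, 22/7, 24/7, 26/7, 4.
h(16/7) ≈ 3.1357, h(18/7) ≈ 3.6173, h(20/7) ≈ 4.1727, h(22/7) ≈ 4.8135, h(24/7) ≈ 5.5527, h(26/7) ≈ 6.4054, h(4) ≈ 7.3891.
Sum = Δx · [h(16/7) + h(18/7) + h(20/7) + ...].
Sum ≈ 10.0247.

10.0247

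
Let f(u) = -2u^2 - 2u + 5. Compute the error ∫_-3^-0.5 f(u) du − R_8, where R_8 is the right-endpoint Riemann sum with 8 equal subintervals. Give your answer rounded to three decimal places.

Exact integral: ∫_-3^-0.5 f(u) du ≈ 3.33333.
R_8 ≈ 5.20508.
Error ≈ 3.33333 − 5.20508 ≈ -1.872.

-1.872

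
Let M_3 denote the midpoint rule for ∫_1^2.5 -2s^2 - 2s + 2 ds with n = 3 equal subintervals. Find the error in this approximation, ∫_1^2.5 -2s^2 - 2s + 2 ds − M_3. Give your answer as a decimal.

-0.0625

Exact integral: ∫_1^2.5 f(s) ds = -12.
M_3 = -11.9375.
Error = -12 − (-11.9375) = -0.0625.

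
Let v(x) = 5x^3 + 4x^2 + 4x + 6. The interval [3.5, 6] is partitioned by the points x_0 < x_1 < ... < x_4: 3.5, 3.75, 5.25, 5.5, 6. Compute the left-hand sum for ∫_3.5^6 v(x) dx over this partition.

Subinterval widths: 0.25, 1.5, 0.25, 0.5.
Left endpoints: 3.5, 3.75, 5.25, 5.5.
v(3.5) = 283.375, v(3.75) = 340.921875, v(5.25) = 860.765625, v(5.5) = 980.875.
Sum = Σ Δx_i · v(x_i).
Sum = 1287.85546875.

1287.85546875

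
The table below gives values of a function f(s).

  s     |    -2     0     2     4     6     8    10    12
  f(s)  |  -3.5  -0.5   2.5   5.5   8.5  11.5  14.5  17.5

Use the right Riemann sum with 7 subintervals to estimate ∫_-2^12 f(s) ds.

Δs = 2.
Sum = 2·[(-0.5) + 2.5 + 5.5 + 8.5 + 11.5 + 14.5 + 17.5] = 119.

119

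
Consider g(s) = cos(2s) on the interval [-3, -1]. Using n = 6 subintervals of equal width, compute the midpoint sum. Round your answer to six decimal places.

-0.605507

Δs = (-1 − (-3))/6 = 1/3.
Midpoints: -17/6, -2.5, -13/6, -11/6, -1.5, -7/6.
g(-17/6) ≈ 0.815896, g(-2.5) ≈ 0.283662, g(-13/6) ≈ -0.370043, g(-11/6) ≈ -0.865287, g(-1.5) ≈ -0.989992, g(-7/6) ≈ -0.690758.
Sum = Δs · [g(-17/6) + g(-2.5) + g(-13/6) + ...].
Sum ≈ -0.605507.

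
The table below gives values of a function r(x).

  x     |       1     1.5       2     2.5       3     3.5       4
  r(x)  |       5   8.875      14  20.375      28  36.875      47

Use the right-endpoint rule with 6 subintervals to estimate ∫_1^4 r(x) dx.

77.5625

Δx = 0.5.
Sum = 0.5·[8.875 + 14 + 20.375 + 28 + 36.875 + 47] = 77.5625.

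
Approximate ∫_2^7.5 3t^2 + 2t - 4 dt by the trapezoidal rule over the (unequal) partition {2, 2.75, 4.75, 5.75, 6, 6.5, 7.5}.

449.40625

Subinterval widths: 0.75, 2, 1, 0.25, 0.5, 1.
f(2) = 12, f(2.75) = 24.1875, f(4.75) = 73.1875, f(5.75) = 106.6875, f(6) = 116, f(6.5) = 135.75, f(7.5) = 179.75.
On each subinterval the trapezoid contributes (Δt_i/2)·[f(t_{i-1}) + f(t_i)].
Sum = 449.40625.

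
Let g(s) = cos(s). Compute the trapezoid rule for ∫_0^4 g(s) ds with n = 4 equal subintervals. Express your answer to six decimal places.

Δs = (4 − 0)/4 = 1.
g(0) ≈ 1.000000, g(1) ≈ 0.540302, g(2) ≈ -0.416147, g(3) ≈ -0.989992, g(4) ≈ -0.653644.
T_4 = (Δs/2)·[g(s_0) + 2g(s_1) + 2g(s_2) + 2g(s_3) + g(s_4)].
Sum ≈ -0.692659.

-0.692659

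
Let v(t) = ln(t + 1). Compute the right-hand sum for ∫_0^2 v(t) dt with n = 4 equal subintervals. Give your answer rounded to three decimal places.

Δt = (2 − 0)/4 = 0.5.
Right endpoints: 0.5, 1, 1.5, 2.
v(0.5) ≈ 0.405, v(1) ≈ 0.693, v(1.5) ≈ 0.916, v(2) ≈ 1.099.
Sum = Δt · [v(0.5) + v(1) + v(1.5) + v(2)].
Sum ≈ 1.557.

1.557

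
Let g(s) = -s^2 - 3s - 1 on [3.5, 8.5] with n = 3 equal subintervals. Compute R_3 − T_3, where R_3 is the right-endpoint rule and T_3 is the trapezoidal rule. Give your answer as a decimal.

R_3 ≈ -350.231481.
T_3 ≈ -287.731481.
R_3 − T_3 = -62.5.

-62.5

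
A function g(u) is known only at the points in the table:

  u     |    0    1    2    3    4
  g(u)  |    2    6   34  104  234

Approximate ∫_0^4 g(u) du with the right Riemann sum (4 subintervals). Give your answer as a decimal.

Δu = 1.
Sum = 1·[6 + 34 + 104 + 234] = 378.

378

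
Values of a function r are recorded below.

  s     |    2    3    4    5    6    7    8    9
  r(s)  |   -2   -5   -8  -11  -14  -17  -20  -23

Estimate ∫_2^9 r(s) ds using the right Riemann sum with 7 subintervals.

Δs = 1.
Sum = 1·[(-5) + (-8) + (-11) + (-14) + (-17) + (-20) + (-23)] = -98.

-98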